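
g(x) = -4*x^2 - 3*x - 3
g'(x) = -8*x - 3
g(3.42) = -60.05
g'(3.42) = -30.36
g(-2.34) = -17.88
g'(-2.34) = 15.72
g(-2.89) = -27.74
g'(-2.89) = 20.12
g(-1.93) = -12.11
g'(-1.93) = 12.44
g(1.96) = -24.25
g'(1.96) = -18.68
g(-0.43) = -2.45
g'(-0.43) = 0.44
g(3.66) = -67.56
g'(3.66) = -32.28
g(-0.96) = -3.81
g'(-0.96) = 4.68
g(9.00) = -354.00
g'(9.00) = -75.00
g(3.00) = -48.00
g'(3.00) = -27.00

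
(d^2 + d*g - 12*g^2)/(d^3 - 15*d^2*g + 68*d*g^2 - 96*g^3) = (d + 4*g)/(d^2 - 12*d*g + 32*g^2)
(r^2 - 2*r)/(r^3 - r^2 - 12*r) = (2 - r)/(-r^2 + r + 12)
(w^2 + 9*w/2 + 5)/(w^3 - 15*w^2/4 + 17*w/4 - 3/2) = 2*(2*w^2 + 9*w + 10)/(4*w^3 - 15*w^2 + 17*w - 6)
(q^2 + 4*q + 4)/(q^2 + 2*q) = (q + 2)/q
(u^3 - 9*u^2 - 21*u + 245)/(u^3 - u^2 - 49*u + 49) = (u^2 - 2*u - 35)/(u^2 + 6*u - 7)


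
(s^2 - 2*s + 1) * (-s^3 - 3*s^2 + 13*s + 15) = -s^5 - s^4 + 18*s^3 - 14*s^2 - 17*s + 15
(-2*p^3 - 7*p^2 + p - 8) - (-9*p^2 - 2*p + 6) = -2*p^3 + 2*p^2 + 3*p - 14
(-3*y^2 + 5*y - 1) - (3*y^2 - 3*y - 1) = -6*y^2 + 8*y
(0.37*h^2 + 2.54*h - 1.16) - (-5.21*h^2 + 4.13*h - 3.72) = 5.58*h^2 - 1.59*h + 2.56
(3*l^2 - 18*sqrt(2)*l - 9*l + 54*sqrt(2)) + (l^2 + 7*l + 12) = 4*l^2 - 18*sqrt(2)*l - 2*l + 12 + 54*sqrt(2)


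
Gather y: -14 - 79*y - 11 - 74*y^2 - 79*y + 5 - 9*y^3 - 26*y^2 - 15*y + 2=-9*y^3 - 100*y^2 - 173*y - 18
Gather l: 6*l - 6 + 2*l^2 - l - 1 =2*l^2 + 5*l - 7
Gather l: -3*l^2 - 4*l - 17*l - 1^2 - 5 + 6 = -3*l^2 - 21*l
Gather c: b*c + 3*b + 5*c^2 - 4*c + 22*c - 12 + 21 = 3*b + 5*c^2 + c*(b + 18) + 9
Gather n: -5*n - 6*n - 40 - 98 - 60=-11*n - 198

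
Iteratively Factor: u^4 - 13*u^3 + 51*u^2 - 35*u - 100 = (u - 5)*(u^3 - 8*u^2 + 11*u + 20) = (u - 5)*(u + 1)*(u^2 - 9*u + 20) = (u - 5)*(u - 4)*(u + 1)*(u - 5)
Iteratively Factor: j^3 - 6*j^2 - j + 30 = (j - 5)*(j^2 - j - 6) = (j - 5)*(j + 2)*(j - 3)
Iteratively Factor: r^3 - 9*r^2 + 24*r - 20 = (r - 5)*(r^2 - 4*r + 4) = (r - 5)*(r - 2)*(r - 2)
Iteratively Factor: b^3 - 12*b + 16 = (b - 2)*(b^2 + 2*b - 8) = (b - 2)*(b + 4)*(b - 2)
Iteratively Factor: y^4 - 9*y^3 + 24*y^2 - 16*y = (y - 4)*(y^3 - 5*y^2 + 4*y) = (y - 4)^2*(y^2 - y) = y*(y - 4)^2*(y - 1)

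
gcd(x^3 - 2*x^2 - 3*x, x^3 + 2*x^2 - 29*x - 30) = x + 1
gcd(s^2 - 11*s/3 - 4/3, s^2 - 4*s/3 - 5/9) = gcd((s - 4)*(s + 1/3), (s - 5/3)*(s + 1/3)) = s + 1/3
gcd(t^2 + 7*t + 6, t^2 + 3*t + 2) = t + 1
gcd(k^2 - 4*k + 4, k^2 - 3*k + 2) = k - 2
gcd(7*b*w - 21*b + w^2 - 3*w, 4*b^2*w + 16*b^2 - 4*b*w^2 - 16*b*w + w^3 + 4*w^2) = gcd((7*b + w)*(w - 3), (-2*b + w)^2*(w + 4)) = 1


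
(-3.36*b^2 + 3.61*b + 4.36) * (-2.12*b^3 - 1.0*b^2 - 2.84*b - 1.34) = 7.1232*b^5 - 4.2932*b^4 - 3.3108*b^3 - 10.11*b^2 - 17.2198*b - 5.8424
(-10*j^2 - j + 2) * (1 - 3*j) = 30*j^3 - 7*j^2 - 7*j + 2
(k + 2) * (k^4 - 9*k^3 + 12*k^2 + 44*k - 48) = k^5 - 7*k^4 - 6*k^3 + 68*k^2 + 40*k - 96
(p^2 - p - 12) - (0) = p^2 - p - 12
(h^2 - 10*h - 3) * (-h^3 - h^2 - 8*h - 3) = -h^5 + 9*h^4 + 5*h^3 + 80*h^2 + 54*h + 9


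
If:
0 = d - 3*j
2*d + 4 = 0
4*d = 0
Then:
No Solution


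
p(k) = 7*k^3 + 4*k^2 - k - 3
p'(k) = 21*k^2 + 8*k - 1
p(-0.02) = -2.98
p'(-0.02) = -1.15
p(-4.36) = -502.77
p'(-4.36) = 363.32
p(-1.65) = -21.90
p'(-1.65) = 42.97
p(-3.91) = -356.37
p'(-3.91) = 288.77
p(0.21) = -2.97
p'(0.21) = 1.61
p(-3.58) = -269.33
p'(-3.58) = 239.50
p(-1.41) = -13.26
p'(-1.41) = 29.47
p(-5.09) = -817.38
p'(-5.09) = 502.35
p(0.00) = -3.00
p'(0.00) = -1.00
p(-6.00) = -1365.00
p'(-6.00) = 707.00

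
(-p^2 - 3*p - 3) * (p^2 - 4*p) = -p^4 + p^3 + 9*p^2 + 12*p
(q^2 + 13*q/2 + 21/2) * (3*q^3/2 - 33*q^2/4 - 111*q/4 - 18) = 3*q^5/2 + 3*q^4/2 - 525*q^3/8 - 285*q^2 - 3267*q/8 - 189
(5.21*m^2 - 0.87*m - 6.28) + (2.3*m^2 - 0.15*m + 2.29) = 7.51*m^2 - 1.02*m - 3.99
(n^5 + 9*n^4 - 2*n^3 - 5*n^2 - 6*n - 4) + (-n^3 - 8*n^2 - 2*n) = n^5 + 9*n^4 - 3*n^3 - 13*n^2 - 8*n - 4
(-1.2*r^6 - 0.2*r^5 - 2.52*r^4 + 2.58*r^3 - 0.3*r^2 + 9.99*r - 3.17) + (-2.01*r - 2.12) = -1.2*r^6 - 0.2*r^5 - 2.52*r^4 + 2.58*r^3 - 0.3*r^2 + 7.98*r - 5.29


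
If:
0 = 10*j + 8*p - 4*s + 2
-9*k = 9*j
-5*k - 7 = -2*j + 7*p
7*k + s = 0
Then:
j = -3/5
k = 3/5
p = -8/5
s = -21/5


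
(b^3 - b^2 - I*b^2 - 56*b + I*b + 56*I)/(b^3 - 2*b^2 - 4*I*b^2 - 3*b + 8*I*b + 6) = (b^2 - b - 56)/(b^2 - b*(2 + 3*I) + 6*I)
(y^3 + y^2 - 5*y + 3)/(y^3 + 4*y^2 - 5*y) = (y^2 + 2*y - 3)/(y*(y + 5))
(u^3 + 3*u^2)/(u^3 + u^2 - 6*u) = u/(u - 2)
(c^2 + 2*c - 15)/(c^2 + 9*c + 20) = (c - 3)/(c + 4)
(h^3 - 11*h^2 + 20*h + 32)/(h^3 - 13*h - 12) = (h - 8)/(h + 3)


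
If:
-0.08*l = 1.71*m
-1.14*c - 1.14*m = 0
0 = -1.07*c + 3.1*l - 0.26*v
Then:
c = 0.0039881888254017*v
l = 0.0852475361429612*v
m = -0.0039881888254017*v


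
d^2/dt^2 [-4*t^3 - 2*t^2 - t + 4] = -24*t - 4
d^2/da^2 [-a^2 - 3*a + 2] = -2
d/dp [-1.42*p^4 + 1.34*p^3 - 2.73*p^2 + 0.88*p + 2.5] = -5.68*p^3 + 4.02*p^2 - 5.46*p + 0.88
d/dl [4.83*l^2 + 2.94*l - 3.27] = 9.66*l + 2.94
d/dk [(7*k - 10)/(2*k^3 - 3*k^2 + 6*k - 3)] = (14*k^3 - 21*k^2 + 42*k - 6*(7*k - 10)*(k^2 - k + 1) - 21)/(2*k^3 - 3*k^2 + 6*k - 3)^2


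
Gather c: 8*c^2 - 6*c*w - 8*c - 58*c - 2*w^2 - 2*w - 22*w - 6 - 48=8*c^2 + c*(-6*w - 66) - 2*w^2 - 24*w - 54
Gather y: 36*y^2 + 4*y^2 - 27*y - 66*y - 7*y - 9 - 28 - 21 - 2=40*y^2 - 100*y - 60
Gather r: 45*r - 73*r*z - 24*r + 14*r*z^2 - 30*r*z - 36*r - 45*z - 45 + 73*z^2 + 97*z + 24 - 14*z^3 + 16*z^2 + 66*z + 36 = r*(14*z^2 - 103*z - 15) - 14*z^3 + 89*z^2 + 118*z + 15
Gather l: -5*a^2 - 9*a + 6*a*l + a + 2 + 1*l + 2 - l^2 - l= -5*a^2 + 6*a*l - 8*a - l^2 + 4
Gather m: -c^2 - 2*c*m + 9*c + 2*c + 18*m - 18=-c^2 + 11*c + m*(18 - 2*c) - 18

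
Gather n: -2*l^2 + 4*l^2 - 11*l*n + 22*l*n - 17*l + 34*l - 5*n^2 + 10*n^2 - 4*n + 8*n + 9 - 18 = 2*l^2 + 17*l + 5*n^2 + n*(11*l + 4) - 9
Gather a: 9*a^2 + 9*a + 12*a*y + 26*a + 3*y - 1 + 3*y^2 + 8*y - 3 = 9*a^2 + a*(12*y + 35) + 3*y^2 + 11*y - 4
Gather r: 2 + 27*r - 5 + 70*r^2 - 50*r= 70*r^2 - 23*r - 3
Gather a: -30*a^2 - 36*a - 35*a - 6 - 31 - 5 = -30*a^2 - 71*a - 42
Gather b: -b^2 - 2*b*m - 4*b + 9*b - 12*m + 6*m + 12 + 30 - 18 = -b^2 + b*(5 - 2*m) - 6*m + 24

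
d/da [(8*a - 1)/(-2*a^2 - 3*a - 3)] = (16*a^2 - 4*a - 27)/(4*a^4 + 12*a^3 + 21*a^2 + 18*a + 9)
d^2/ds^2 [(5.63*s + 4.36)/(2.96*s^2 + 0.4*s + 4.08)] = ((5.63*s + 4.36)*(5.92*s + 0.4)*(11.84*s + 0.8) - (99.9888*s + 30.3152)*(2.96*s^2 + 0.4*s + 4.08))/(2.96*s^2 + 0.4*s + 4.08)^3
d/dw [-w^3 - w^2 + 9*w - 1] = -3*w^2 - 2*w + 9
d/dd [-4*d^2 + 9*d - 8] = 9 - 8*d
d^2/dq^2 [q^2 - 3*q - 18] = 2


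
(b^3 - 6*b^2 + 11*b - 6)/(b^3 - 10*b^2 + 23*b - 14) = (b - 3)/(b - 7)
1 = 1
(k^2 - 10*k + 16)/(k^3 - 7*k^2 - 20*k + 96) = (k - 2)/(k^2 + k - 12)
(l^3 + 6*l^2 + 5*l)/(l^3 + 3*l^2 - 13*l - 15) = l/(l - 3)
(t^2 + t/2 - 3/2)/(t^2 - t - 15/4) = 2*(t - 1)/(2*t - 5)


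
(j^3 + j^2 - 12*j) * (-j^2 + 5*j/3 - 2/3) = -j^5 + 2*j^4/3 + 13*j^3 - 62*j^2/3 + 8*j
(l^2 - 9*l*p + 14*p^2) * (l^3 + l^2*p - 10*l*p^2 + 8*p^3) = l^5 - 8*l^4*p - 5*l^3*p^2 + 112*l^2*p^3 - 212*l*p^4 + 112*p^5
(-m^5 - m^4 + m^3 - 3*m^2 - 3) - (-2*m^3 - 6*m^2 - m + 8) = -m^5 - m^4 + 3*m^3 + 3*m^2 + m - 11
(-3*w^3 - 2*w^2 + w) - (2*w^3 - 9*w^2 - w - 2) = -5*w^3 + 7*w^2 + 2*w + 2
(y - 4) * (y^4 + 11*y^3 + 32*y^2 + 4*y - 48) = y^5 + 7*y^4 - 12*y^3 - 124*y^2 - 64*y + 192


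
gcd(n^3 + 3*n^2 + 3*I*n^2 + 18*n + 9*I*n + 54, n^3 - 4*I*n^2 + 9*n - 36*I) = n - 3*I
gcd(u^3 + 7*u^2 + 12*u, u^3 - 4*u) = u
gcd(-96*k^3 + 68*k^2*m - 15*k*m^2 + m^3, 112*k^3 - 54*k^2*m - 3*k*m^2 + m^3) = 8*k - m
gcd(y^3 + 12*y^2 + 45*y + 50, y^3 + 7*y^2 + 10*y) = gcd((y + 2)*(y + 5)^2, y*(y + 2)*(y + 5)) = y^2 + 7*y + 10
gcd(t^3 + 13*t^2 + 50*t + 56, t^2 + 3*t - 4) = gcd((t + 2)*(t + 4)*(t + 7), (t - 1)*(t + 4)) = t + 4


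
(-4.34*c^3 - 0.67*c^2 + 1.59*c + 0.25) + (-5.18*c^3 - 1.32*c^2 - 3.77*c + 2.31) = -9.52*c^3 - 1.99*c^2 - 2.18*c + 2.56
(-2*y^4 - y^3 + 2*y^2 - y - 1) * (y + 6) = -2*y^5 - 13*y^4 - 4*y^3 + 11*y^2 - 7*y - 6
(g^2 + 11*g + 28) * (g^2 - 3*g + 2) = g^4 + 8*g^3 - 3*g^2 - 62*g + 56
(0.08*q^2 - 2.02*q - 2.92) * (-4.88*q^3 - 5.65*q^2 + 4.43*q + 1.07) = -0.3904*q^5 + 9.4056*q^4 + 26.017*q^3 + 7.635*q^2 - 15.097*q - 3.1244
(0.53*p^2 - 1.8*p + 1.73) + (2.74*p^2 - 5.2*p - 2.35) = 3.27*p^2 - 7.0*p - 0.62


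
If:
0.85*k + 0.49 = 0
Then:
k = -0.58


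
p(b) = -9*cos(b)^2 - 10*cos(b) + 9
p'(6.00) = -7.62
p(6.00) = -8.90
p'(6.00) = -7.62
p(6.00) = -8.90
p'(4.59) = -7.74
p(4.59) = 10.09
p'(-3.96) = -1.68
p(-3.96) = 11.63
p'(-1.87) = -4.49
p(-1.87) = 11.17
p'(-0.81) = -16.23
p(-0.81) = -2.17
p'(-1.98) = -2.60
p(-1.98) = 11.55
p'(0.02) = 0.56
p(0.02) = -9.99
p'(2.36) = -1.96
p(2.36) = 11.56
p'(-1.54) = -10.55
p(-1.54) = 8.68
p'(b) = 18*sin(b)*cos(b) + 10*sin(b) = 2*(9*cos(b) + 5)*sin(b)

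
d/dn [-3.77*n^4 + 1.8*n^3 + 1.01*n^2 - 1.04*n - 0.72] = -15.08*n^3 + 5.4*n^2 + 2.02*n - 1.04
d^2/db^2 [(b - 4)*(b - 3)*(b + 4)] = 6*b - 6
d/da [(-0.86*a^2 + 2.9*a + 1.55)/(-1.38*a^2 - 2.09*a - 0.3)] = (5.7994*a^2 + 4.794*a + 2.3695)/(1.9044*a^4 + 5.7684*a^3 + 5.1961*a^2 + 1.254*a + 0.09)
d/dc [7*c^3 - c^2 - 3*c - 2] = 21*c^2 - 2*c - 3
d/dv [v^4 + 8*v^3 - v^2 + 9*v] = 4*v^3 + 24*v^2 - 2*v + 9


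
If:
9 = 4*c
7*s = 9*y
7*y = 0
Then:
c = 9/4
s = 0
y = 0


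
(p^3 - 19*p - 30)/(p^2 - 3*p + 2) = (p^3 - 19*p - 30)/(p^2 - 3*p + 2)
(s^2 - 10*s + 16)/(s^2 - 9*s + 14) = (s - 8)/(s - 7)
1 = 1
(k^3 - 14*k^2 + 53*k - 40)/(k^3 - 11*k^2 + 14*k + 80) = (k - 1)/(k + 2)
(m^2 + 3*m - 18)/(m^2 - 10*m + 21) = (m + 6)/(m - 7)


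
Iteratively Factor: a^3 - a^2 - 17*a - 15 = (a + 3)*(a^2 - 4*a - 5) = (a + 1)*(a + 3)*(a - 5)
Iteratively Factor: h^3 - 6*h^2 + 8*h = (h - 2)*(h^2 - 4*h) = (h - 4)*(h - 2)*(h)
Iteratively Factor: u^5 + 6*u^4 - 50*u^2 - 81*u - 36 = (u + 1)*(u^4 + 5*u^3 - 5*u^2 - 45*u - 36) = (u + 1)*(u + 3)*(u^3 + 2*u^2 - 11*u - 12) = (u + 1)*(u + 3)*(u + 4)*(u^2 - 2*u - 3) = (u + 1)^2*(u + 3)*(u + 4)*(u - 3)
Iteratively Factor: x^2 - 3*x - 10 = (x + 2)*(x - 5)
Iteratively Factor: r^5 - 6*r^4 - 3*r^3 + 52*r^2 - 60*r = (r - 5)*(r^4 - r^3 - 8*r^2 + 12*r) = (r - 5)*(r - 2)*(r^3 + r^2 - 6*r) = (r - 5)*(r - 2)^2*(r^2 + 3*r) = r*(r - 5)*(r - 2)^2*(r + 3)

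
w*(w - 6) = w^2 - 6*w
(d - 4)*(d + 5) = d^2 + d - 20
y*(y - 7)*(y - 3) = y^3 - 10*y^2 + 21*y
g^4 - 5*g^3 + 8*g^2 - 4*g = g*(g - 2)^2*(g - 1)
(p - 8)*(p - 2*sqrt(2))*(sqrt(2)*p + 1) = sqrt(2)*p^3 - 8*sqrt(2)*p^2 - 3*p^2 - 2*sqrt(2)*p + 24*p + 16*sqrt(2)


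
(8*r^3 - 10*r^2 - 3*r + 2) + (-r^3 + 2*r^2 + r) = 7*r^3 - 8*r^2 - 2*r + 2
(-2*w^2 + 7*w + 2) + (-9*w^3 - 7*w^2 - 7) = -9*w^3 - 9*w^2 + 7*w - 5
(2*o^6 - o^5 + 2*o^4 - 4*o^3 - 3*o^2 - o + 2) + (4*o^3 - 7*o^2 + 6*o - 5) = 2*o^6 - o^5 + 2*o^4 - 10*o^2 + 5*o - 3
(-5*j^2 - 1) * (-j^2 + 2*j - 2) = 5*j^4 - 10*j^3 + 11*j^2 - 2*j + 2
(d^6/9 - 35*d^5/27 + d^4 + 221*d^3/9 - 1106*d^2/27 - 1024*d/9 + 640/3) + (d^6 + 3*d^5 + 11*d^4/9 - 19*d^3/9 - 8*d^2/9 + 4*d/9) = 10*d^6/9 + 46*d^5/27 + 20*d^4/9 + 202*d^3/9 - 1130*d^2/27 - 340*d/3 + 640/3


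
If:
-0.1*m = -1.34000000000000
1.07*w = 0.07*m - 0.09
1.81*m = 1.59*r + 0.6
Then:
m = 13.40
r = 14.88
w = 0.79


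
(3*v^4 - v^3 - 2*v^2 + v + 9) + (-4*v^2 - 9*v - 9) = 3*v^4 - v^3 - 6*v^2 - 8*v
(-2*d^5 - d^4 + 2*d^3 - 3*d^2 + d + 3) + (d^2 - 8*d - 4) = -2*d^5 - d^4 + 2*d^3 - 2*d^2 - 7*d - 1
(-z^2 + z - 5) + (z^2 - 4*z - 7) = -3*z - 12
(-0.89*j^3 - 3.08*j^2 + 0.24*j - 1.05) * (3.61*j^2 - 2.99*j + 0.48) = -3.2129*j^5 - 8.4577*j^4 + 9.6484*j^3 - 5.9865*j^2 + 3.2547*j - 0.504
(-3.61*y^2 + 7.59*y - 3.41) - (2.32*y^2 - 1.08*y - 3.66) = -5.93*y^2 + 8.67*y + 0.25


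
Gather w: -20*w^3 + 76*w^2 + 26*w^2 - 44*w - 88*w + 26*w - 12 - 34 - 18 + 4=-20*w^3 + 102*w^2 - 106*w - 60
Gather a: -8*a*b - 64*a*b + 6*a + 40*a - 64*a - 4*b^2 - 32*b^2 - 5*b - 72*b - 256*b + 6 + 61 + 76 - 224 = a*(-72*b - 18) - 36*b^2 - 333*b - 81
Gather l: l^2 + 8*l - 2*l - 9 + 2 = l^2 + 6*l - 7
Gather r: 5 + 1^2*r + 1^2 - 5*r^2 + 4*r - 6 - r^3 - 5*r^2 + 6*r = -r^3 - 10*r^2 + 11*r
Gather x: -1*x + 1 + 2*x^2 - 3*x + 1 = 2*x^2 - 4*x + 2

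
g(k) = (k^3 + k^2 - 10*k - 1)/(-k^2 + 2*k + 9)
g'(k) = (2*k - 2)*(k^3 + k^2 - 10*k - 1)/(-k^2 + 2*k + 9)^2 + (3*k^2 + 2*k - 10)/(-k^2 + 2*k + 9) = (-k^4 + 4*k^3 + 19*k^2 + 16*k - 88)/(k^4 - 4*k^3 - 14*k^2 + 36*k + 81)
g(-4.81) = 1.73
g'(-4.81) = -1.25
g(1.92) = -1.03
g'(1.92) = 0.33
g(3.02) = 0.92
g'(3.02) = 4.58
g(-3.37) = -0.64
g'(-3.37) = -2.52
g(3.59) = 6.76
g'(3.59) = 21.53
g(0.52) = -0.59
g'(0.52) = -0.78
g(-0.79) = 1.03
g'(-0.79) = -1.97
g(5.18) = -15.13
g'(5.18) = 6.10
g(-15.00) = 12.20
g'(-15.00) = -0.99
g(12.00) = -15.77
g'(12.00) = -0.89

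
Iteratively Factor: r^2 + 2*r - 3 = (r - 1)*(r + 3)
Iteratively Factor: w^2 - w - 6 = (w + 2)*(w - 3)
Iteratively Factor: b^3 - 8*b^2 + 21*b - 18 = (b - 3)*(b^2 - 5*b + 6) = (b - 3)^2*(b - 2)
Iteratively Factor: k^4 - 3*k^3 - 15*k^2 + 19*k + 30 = (k - 2)*(k^3 - k^2 - 17*k - 15) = (k - 2)*(k + 1)*(k^2 - 2*k - 15) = (k - 5)*(k - 2)*(k + 1)*(k + 3)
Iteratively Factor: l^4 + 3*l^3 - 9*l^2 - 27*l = (l - 3)*(l^3 + 6*l^2 + 9*l) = (l - 3)*(l + 3)*(l^2 + 3*l) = (l - 3)*(l + 3)^2*(l)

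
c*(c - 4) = c^2 - 4*c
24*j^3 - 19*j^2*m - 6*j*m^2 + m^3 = (-8*j + m)*(-j + m)*(3*j + m)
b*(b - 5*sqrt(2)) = b^2 - 5*sqrt(2)*b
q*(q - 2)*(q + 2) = q^3 - 4*q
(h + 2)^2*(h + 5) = h^3 + 9*h^2 + 24*h + 20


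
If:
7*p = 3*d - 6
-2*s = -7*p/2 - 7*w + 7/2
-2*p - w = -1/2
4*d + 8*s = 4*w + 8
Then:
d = 67/37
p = -3/37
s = 63/148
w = 49/74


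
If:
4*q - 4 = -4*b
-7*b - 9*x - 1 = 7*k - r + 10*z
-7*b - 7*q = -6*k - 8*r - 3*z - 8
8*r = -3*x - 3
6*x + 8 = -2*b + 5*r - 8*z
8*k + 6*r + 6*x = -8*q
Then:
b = 8763/6922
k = 5035/6922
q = -1841/6922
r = -799/3461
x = -3991/10383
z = -4058/3461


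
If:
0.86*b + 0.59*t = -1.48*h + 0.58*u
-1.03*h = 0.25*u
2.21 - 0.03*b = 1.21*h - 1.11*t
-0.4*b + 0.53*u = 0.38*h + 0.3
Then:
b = 9.91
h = -1.66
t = -3.54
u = 6.85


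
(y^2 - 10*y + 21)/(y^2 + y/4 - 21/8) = 8*(y^2 - 10*y + 21)/(8*y^2 + 2*y - 21)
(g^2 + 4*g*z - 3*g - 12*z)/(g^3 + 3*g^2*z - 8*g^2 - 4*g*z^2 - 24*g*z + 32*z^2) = (3 - g)/(-g^2 + g*z + 8*g - 8*z)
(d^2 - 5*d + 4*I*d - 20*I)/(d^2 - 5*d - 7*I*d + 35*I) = (d + 4*I)/(d - 7*I)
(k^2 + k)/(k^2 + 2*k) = (k + 1)/(k + 2)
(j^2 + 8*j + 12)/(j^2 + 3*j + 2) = (j + 6)/(j + 1)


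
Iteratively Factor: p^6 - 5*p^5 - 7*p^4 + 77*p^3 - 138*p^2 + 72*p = (p - 3)*(p^5 - 2*p^4 - 13*p^3 + 38*p^2 - 24*p) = (p - 3)*(p - 2)*(p^4 - 13*p^2 + 12*p) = (p - 3)*(p - 2)*(p - 1)*(p^3 + p^2 - 12*p) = p*(p - 3)*(p - 2)*(p - 1)*(p^2 + p - 12) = p*(p - 3)*(p - 2)*(p - 1)*(p + 4)*(p - 3)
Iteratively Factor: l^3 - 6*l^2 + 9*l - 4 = (l - 1)*(l^2 - 5*l + 4) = (l - 4)*(l - 1)*(l - 1)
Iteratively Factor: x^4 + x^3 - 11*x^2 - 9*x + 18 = (x + 2)*(x^3 - x^2 - 9*x + 9) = (x + 2)*(x + 3)*(x^2 - 4*x + 3) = (x - 3)*(x + 2)*(x + 3)*(x - 1)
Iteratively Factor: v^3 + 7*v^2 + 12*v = (v)*(v^2 + 7*v + 12) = v*(v + 4)*(v + 3)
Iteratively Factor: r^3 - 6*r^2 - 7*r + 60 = (r + 3)*(r^2 - 9*r + 20) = (r - 4)*(r + 3)*(r - 5)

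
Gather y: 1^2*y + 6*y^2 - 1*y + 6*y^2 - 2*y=12*y^2 - 2*y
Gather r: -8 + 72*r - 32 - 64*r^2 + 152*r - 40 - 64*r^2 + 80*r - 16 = -128*r^2 + 304*r - 96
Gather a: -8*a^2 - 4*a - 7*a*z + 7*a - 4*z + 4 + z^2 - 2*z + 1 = -8*a^2 + a*(3 - 7*z) + z^2 - 6*z + 5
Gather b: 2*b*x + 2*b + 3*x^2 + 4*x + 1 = b*(2*x + 2) + 3*x^2 + 4*x + 1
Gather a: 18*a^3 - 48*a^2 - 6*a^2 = 18*a^3 - 54*a^2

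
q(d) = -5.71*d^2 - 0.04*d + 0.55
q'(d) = -11.42*d - 0.04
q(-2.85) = -45.72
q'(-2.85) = 32.51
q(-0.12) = 0.47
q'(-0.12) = 1.33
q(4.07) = -94.20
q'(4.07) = -46.52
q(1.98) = -21.91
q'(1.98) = -22.65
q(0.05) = 0.53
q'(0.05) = -0.61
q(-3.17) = -56.70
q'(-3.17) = 36.16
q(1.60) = -14.13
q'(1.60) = -18.31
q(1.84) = -18.86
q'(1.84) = -21.05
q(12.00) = -822.17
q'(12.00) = -137.08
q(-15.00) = -1283.60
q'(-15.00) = 171.26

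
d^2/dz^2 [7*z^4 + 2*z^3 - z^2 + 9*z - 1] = 84*z^2 + 12*z - 2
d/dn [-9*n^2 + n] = 1 - 18*n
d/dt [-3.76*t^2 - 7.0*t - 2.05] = -7.52*t - 7.0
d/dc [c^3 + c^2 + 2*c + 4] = 3*c^2 + 2*c + 2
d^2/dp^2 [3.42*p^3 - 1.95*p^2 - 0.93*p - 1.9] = 20.52*p - 3.9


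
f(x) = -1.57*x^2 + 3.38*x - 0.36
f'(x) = 3.38 - 3.14*x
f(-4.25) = -43.08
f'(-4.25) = 16.72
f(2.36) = -1.13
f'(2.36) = -4.03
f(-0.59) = -2.90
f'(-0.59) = 5.23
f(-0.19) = -1.06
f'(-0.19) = 3.98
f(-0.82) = -4.19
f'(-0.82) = 5.95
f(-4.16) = -41.59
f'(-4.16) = 16.44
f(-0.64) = -3.17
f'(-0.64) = 5.39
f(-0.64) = -3.17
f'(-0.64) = 5.39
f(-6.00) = -77.16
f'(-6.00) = 22.22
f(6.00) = -36.60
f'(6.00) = -15.46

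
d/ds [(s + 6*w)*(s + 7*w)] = 2*s + 13*w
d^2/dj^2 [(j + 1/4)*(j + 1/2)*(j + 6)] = 6*j + 27/2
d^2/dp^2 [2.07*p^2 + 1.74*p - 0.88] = 4.14000000000000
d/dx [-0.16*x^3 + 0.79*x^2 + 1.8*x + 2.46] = -0.48*x^2 + 1.58*x + 1.8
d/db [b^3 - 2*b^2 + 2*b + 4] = 3*b^2 - 4*b + 2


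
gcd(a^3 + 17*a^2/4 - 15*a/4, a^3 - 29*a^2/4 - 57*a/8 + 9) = a - 3/4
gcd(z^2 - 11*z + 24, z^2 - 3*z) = z - 3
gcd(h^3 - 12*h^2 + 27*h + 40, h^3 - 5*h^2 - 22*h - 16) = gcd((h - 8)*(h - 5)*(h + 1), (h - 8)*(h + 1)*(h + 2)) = h^2 - 7*h - 8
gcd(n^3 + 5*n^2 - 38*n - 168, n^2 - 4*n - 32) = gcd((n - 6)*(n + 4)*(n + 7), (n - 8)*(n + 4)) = n + 4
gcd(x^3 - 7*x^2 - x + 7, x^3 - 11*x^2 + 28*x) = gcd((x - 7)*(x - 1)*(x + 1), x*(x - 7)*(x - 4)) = x - 7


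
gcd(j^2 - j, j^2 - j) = j^2 - j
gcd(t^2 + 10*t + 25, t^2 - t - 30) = t + 5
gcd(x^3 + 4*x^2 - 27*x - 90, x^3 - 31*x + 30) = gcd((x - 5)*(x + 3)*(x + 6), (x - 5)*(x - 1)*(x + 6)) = x^2 + x - 30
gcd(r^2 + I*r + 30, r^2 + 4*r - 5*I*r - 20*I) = r - 5*I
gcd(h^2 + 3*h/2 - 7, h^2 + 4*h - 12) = h - 2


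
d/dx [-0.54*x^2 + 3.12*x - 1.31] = 3.12 - 1.08*x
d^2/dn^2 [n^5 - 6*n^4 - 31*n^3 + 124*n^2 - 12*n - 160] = 20*n^3 - 72*n^2 - 186*n + 248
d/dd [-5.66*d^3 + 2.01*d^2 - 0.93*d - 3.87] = -16.98*d^2 + 4.02*d - 0.93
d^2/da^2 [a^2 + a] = 2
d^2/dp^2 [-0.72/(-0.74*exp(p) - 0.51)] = (0.394272*exp(p) - 0.271728)*exp(p)/(0.74*exp(p) + 0.51)^3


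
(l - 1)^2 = l^2 - 2*l + 1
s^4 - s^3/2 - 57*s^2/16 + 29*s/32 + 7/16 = (s - 2)*(s - 1/2)*(s + 1/4)*(s + 7/4)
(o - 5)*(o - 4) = o^2 - 9*o + 20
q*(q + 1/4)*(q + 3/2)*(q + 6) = q^4 + 31*q^3/4 + 87*q^2/8 + 9*q/4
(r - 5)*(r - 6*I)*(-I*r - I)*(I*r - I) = r^4 - 5*r^3 - 6*I*r^3 - r^2 + 30*I*r^2 + 5*r + 6*I*r - 30*I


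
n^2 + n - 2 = (n - 1)*(n + 2)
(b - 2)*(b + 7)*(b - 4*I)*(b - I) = b^4 + 5*b^3 - 5*I*b^3 - 18*b^2 - 25*I*b^2 - 20*b + 70*I*b + 56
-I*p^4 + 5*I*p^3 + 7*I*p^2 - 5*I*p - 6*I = (p - 6)*(p - 1)*(p + 1)*(-I*p - I)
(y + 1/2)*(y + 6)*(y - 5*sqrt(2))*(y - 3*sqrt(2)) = y^4 - 8*sqrt(2)*y^3 + 13*y^3/2 - 52*sqrt(2)*y^2 + 33*y^2 - 24*sqrt(2)*y + 195*y + 90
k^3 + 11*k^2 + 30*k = k*(k + 5)*(k + 6)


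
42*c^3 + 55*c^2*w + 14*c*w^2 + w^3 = (c + w)*(6*c + w)*(7*c + w)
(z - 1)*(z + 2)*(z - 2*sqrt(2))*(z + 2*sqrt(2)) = z^4 + z^3 - 10*z^2 - 8*z + 16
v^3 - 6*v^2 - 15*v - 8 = (v - 8)*(v + 1)^2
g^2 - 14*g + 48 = (g - 8)*(g - 6)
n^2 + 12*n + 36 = (n + 6)^2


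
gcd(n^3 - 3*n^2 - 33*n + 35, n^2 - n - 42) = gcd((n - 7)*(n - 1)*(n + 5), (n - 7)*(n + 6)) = n - 7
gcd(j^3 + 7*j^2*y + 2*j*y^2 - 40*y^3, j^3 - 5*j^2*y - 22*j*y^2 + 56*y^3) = -j^2 - 2*j*y + 8*y^2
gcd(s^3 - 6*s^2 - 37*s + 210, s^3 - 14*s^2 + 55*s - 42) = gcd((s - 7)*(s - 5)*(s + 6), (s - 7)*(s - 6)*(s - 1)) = s - 7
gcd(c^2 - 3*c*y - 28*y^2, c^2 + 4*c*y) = c + 4*y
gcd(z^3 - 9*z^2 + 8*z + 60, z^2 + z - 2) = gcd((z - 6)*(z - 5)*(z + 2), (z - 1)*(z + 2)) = z + 2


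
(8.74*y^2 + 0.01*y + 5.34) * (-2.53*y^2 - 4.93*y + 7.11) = -22.1122*y^4 - 43.1135*y^3 + 48.5819*y^2 - 26.2551*y + 37.9674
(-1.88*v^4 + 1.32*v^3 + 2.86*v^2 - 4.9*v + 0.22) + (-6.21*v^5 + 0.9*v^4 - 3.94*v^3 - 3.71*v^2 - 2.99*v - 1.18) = -6.21*v^5 - 0.98*v^4 - 2.62*v^3 - 0.85*v^2 - 7.89*v - 0.96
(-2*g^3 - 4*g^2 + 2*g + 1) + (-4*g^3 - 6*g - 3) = -6*g^3 - 4*g^2 - 4*g - 2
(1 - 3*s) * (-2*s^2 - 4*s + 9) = 6*s^3 + 10*s^2 - 31*s + 9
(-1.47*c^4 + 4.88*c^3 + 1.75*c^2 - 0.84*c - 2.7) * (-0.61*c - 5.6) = 0.8967*c^5 + 5.2552*c^4 - 28.3955*c^3 - 9.2876*c^2 + 6.351*c + 15.12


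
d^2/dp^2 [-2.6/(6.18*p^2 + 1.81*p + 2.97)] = (198.60048*p^2 + 58.16616*p - 2.6*(12.36*p + 1.81)*(24.72*p + 3.62) + 95.44392)/(6.18*p^2 + 1.81*p + 2.97)^3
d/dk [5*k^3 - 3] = 15*k^2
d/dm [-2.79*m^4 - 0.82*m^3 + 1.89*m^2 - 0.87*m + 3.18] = -11.16*m^3 - 2.46*m^2 + 3.78*m - 0.87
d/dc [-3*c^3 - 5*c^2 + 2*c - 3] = -9*c^2 - 10*c + 2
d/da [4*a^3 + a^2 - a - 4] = 12*a^2 + 2*a - 1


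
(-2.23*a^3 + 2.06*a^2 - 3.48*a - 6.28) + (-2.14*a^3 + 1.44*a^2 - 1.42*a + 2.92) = -4.37*a^3 + 3.5*a^2 - 4.9*a - 3.36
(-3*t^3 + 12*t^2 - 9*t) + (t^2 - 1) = -3*t^3 + 13*t^2 - 9*t - 1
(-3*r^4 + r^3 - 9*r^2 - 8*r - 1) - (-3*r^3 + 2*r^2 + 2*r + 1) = -3*r^4 + 4*r^3 - 11*r^2 - 10*r - 2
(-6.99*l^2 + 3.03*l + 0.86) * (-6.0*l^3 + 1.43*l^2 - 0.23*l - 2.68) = 41.94*l^5 - 28.1757*l^4 + 0.7806*l^3 + 19.2661*l^2 - 8.3182*l - 2.3048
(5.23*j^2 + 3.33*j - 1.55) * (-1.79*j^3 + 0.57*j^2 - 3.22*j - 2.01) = -9.3617*j^5 - 2.9796*j^4 - 12.168*j^3 - 22.1184*j^2 - 1.7023*j + 3.1155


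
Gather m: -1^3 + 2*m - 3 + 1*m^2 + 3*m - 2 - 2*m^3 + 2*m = -2*m^3 + m^2 + 7*m - 6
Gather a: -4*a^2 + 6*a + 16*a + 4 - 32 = -4*a^2 + 22*a - 28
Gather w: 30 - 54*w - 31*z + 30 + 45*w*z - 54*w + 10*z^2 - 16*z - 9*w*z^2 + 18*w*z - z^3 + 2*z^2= w*(-9*z^2 + 63*z - 108) - z^3 + 12*z^2 - 47*z + 60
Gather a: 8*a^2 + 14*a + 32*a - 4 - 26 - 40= 8*a^2 + 46*a - 70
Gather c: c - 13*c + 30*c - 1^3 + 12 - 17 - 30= 18*c - 36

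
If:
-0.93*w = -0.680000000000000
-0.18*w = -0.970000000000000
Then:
No Solution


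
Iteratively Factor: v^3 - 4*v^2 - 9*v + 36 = (v - 4)*(v^2 - 9) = (v - 4)*(v + 3)*(v - 3)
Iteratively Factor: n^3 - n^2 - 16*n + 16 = (n - 1)*(n^2 - 16) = (n - 4)*(n - 1)*(n + 4)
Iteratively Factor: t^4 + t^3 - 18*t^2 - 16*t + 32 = (t + 2)*(t^3 - t^2 - 16*t + 16) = (t + 2)*(t + 4)*(t^2 - 5*t + 4) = (t - 1)*(t + 2)*(t + 4)*(t - 4)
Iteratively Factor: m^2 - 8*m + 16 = (m - 4)*(m - 4)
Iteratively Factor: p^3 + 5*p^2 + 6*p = (p)*(p^2 + 5*p + 6) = p*(p + 3)*(p + 2)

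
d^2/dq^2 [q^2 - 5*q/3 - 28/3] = 2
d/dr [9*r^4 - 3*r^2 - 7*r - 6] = 36*r^3 - 6*r - 7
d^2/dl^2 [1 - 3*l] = 0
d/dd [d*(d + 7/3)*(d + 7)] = 3*d^2 + 56*d/3 + 49/3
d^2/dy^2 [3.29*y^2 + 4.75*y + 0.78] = 6.58000000000000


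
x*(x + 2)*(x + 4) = x^3 + 6*x^2 + 8*x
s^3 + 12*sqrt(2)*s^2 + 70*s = s*(s + 5*sqrt(2))*(s + 7*sqrt(2))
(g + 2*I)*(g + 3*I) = g^2 + 5*I*g - 6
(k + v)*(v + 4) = k*v + 4*k + v^2 + 4*v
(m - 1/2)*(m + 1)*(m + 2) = m^3 + 5*m^2/2 + m/2 - 1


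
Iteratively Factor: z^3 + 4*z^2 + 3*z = (z)*(z^2 + 4*z + 3) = z*(z + 3)*(z + 1)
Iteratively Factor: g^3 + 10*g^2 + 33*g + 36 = (g + 3)*(g^2 + 7*g + 12) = (g + 3)^2*(g + 4)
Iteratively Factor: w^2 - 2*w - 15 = (w + 3)*(w - 5)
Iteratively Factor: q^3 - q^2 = (q - 1)*(q^2) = q*(q - 1)*(q)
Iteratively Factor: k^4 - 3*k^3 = (k)*(k^3 - 3*k^2) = k^2*(k^2 - 3*k) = k^3*(k - 3)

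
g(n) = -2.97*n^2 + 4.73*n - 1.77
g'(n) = 4.73 - 5.94*n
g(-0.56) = -5.35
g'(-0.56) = 8.06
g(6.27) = -88.87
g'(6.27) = -32.51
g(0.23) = -0.84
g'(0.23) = 3.36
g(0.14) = -1.17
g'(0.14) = 3.90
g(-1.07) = -10.23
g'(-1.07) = 11.09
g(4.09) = -32.11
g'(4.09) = -19.56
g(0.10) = -1.33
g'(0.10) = 4.14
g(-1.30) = -12.94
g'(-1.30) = 12.45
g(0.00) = -1.77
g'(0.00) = 4.73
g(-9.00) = -284.91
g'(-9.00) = 58.19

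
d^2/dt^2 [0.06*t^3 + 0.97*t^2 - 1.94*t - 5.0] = 0.36*t + 1.94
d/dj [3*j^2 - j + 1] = 6*j - 1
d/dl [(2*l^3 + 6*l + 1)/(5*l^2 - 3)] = 2*(5*l^4 - 24*l^2 - 5*l - 9)/(25*l^4 - 30*l^2 + 9)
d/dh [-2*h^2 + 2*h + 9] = 2 - 4*h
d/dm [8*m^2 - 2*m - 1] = 16*m - 2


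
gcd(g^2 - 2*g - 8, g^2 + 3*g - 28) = g - 4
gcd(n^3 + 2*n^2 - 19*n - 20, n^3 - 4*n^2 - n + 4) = n^2 - 3*n - 4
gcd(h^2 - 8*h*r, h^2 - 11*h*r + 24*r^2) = -h + 8*r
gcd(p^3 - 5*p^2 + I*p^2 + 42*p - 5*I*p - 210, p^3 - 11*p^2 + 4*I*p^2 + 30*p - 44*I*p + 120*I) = p - 5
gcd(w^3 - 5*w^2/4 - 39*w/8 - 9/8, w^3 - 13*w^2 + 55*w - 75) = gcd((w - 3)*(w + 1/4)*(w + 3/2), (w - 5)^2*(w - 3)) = w - 3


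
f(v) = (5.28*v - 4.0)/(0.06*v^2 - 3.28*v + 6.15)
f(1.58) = 3.89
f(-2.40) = -1.16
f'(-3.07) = 0.05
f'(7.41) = 0.02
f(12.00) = -2.42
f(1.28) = 1.35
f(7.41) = -2.36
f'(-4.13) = 0.03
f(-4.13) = -1.25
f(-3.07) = -1.20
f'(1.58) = 15.47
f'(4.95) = 0.19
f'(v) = (3.28 - 0.12*v)*(5.28*v - 4.0)/(0.06*v^2 - 3.28*v + 6.15)^2 + 5.28/(0.06*v^2 - 3.28*v + 6.15)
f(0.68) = -0.10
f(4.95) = -2.57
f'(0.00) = 0.51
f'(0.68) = 1.25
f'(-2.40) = 0.08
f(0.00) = -0.65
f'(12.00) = -0.03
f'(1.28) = 4.63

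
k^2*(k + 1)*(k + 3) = k^4 + 4*k^3 + 3*k^2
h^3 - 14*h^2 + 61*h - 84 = (h - 7)*(h - 4)*(h - 3)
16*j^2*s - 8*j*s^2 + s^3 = s*(-4*j + s)^2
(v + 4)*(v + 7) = v^2 + 11*v + 28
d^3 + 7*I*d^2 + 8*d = d*(d - I)*(d + 8*I)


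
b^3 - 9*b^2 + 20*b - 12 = (b - 6)*(b - 2)*(b - 1)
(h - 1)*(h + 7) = h^2 + 6*h - 7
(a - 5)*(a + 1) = a^2 - 4*a - 5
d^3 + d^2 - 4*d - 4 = (d - 2)*(d + 1)*(d + 2)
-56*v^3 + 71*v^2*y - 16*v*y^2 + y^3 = (-8*v + y)*(-7*v + y)*(-v + y)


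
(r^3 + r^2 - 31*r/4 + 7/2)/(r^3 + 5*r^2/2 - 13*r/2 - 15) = (4*r^3 + 4*r^2 - 31*r + 14)/(2*(2*r^3 + 5*r^2 - 13*r - 30))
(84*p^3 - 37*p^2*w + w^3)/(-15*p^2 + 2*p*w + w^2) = (-28*p^2 + 3*p*w + w^2)/(5*p + w)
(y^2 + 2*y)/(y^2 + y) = (y + 2)/(y + 1)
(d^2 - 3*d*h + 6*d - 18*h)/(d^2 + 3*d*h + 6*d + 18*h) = (d - 3*h)/(d + 3*h)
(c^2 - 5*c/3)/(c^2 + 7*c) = (c - 5/3)/(c + 7)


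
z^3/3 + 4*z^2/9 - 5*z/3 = z*(z/3 + 1)*(z - 5/3)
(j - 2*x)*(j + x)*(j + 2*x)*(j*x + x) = j^4*x + j^3*x^2 + j^3*x - 4*j^2*x^3 + j^2*x^2 - 4*j*x^4 - 4*j*x^3 - 4*x^4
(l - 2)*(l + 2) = l^2 - 4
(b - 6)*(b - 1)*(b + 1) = b^3 - 6*b^2 - b + 6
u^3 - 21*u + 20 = (u - 4)*(u - 1)*(u + 5)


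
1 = 1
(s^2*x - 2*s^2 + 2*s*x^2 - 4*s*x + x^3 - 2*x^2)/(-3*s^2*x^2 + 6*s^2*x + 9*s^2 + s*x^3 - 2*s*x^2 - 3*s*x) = (-s^2*x + 2*s^2 - 2*s*x^2 + 4*s*x - x^3 + 2*x^2)/(s*(3*s*x^2 - 6*s*x - 9*s - x^3 + 2*x^2 + 3*x))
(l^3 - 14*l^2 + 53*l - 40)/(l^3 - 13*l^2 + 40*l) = (l - 1)/l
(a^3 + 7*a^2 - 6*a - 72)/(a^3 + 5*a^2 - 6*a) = (a^2 + a - 12)/(a*(a - 1))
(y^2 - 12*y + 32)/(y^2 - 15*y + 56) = (y - 4)/(y - 7)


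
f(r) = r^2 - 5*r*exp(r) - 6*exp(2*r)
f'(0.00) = -17.00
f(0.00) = -6.00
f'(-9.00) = -18.00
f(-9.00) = 81.01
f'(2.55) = -2190.49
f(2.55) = -1140.92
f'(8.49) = -284350700.08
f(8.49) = -142266399.79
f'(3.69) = -20174.75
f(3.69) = -10346.75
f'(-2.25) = -3.97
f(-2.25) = 6.18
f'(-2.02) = -3.57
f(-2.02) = 5.31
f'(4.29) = -65810.65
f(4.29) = -33491.36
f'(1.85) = -572.30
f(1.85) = -298.09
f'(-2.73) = -4.95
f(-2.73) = 8.32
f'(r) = -5*r*exp(r) + 2*r - 12*exp(2*r) - 5*exp(r)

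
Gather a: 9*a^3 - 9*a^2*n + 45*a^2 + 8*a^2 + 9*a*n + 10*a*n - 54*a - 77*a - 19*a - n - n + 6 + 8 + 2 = 9*a^3 + a^2*(53 - 9*n) + a*(19*n - 150) - 2*n + 16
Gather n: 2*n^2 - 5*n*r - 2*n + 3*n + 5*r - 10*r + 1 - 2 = 2*n^2 + n*(1 - 5*r) - 5*r - 1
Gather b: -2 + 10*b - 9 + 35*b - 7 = 45*b - 18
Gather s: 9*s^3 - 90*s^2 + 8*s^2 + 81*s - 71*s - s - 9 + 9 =9*s^3 - 82*s^2 + 9*s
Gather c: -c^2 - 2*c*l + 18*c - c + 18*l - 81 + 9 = -c^2 + c*(17 - 2*l) + 18*l - 72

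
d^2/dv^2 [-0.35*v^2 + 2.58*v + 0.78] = -0.700000000000000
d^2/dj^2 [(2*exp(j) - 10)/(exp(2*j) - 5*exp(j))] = 2*exp(-j)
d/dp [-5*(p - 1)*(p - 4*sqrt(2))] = -10*p + 5 + 20*sqrt(2)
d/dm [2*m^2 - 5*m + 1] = 4*m - 5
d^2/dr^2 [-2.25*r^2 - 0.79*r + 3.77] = -4.50000000000000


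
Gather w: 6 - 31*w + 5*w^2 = 5*w^2 - 31*w + 6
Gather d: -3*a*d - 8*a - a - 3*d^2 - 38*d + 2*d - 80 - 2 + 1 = -9*a - 3*d^2 + d*(-3*a - 36) - 81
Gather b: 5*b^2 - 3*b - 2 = 5*b^2 - 3*b - 2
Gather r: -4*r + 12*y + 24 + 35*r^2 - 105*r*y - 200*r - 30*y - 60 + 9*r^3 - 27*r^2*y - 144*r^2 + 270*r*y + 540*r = 9*r^3 + r^2*(-27*y - 109) + r*(165*y + 336) - 18*y - 36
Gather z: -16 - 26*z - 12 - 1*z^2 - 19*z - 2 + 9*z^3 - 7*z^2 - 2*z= 9*z^3 - 8*z^2 - 47*z - 30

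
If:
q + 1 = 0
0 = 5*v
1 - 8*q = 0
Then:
No Solution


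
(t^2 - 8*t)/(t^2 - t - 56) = t/(t + 7)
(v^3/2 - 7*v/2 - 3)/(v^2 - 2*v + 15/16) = 8*(v^3 - 7*v - 6)/(16*v^2 - 32*v + 15)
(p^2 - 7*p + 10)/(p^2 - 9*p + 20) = (p - 2)/(p - 4)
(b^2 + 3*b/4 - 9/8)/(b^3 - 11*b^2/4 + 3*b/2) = (b + 3/2)/(b*(b - 2))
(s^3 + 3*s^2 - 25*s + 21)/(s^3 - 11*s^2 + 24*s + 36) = (s^3 + 3*s^2 - 25*s + 21)/(s^3 - 11*s^2 + 24*s + 36)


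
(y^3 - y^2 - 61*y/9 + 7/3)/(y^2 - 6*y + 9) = (y^2 + 2*y - 7/9)/(y - 3)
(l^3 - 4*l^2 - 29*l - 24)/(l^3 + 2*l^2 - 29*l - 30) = (l^2 - 5*l - 24)/(l^2 + l - 30)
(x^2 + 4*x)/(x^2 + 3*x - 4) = x/(x - 1)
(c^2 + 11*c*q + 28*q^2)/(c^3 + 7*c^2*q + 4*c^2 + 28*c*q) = (c + 4*q)/(c*(c + 4))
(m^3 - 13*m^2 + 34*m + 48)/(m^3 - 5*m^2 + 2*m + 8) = (m^2 - 14*m + 48)/(m^2 - 6*m + 8)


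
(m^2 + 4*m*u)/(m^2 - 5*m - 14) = m*(m + 4*u)/(m^2 - 5*m - 14)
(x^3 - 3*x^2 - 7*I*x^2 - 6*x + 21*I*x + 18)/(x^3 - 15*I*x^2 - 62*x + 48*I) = (x - 3)/(x - 8*I)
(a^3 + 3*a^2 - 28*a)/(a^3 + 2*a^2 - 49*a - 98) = a*(a - 4)/(a^2 - 5*a - 14)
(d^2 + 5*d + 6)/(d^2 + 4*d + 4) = (d + 3)/(d + 2)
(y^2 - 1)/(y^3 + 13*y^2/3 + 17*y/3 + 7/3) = 3*(y - 1)/(3*y^2 + 10*y + 7)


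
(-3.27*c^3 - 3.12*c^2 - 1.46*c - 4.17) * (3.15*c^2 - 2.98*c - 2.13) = -10.3005*c^5 - 0.0833999999999993*c^4 + 11.6637*c^3 - 2.1391*c^2 + 15.5364*c + 8.8821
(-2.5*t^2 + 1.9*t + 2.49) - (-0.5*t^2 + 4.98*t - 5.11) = -2.0*t^2 - 3.08*t + 7.6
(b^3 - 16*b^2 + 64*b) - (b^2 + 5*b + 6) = b^3 - 17*b^2 + 59*b - 6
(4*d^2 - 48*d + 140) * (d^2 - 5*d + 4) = 4*d^4 - 68*d^3 + 396*d^2 - 892*d + 560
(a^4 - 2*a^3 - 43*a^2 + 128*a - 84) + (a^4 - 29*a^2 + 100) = 2*a^4 - 2*a^3 - 72*a^2 + 128*a + 16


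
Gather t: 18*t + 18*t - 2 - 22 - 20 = 36*t - 44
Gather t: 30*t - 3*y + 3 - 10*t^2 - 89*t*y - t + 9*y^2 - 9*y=-10*t^2 + t*(29 - 89*y) + 9*y^2 - 12*y + 3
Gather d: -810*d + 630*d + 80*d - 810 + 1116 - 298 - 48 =-100*d - 40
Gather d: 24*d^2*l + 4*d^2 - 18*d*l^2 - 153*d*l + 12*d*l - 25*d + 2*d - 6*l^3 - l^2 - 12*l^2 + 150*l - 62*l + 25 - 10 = d^2*(24*l + 4) + d*(-18*l^2 - 141*l - 23) - 6*l^3 - 13*l^2 + 88*l + 15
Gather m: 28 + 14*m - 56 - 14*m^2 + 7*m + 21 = -14*m^2 + 21*m - 7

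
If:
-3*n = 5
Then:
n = -5/3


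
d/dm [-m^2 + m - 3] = 1 - 2*m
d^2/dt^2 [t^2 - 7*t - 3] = 2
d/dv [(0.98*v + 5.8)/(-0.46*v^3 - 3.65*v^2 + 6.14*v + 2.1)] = (0.9016*v^3 + 11.581*v^2 + 42.34*v - 33.554)/(0.2116*v^6 + 3.358*v^5 + 7.6737*v^4 - 46.754*v^3 + 22.3696*v^2 + 25.788*v + 4.41)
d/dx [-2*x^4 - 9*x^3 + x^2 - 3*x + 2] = -8*x^3 - 27*x^2 + 2*x - 3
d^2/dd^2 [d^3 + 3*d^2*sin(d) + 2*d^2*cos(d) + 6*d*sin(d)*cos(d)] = -3*d^2*sin(d) - 2*d^2*cos(d) - 8*d*sin(d) - 12*d*sin(2*d) + 12*d*cos(d) + 6*d + 6*sin(d) + 4*cos(d) + 12*cos(2*d)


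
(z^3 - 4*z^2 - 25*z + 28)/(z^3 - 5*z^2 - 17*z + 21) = (z + 4)/(z + 3)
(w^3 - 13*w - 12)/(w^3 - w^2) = (w^3 - 13*w - 12)/(w^2*(w - 1))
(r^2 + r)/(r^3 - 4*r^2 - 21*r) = (r + 1)/(r^2 - 4*r - 21)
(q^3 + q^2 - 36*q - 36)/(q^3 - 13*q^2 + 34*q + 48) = (q + 6)/(q - 8)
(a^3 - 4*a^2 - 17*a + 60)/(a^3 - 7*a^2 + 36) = (a^2 - a - 20)/(a^2 - 4*a - 12)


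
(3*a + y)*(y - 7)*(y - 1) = 3*a*y^2 - 24*a*y + 21*a + y^3 - 8*y^2 + 7*y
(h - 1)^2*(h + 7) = h^3 + 5*h^2 - 13*h + 7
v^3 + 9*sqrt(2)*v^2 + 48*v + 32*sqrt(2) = (v + sqrt(2))*(v + 4*sqrt(2))^2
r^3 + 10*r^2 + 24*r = r*(r + 4)*(r + 6)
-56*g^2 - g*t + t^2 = (-8*g + t)*(7*g + t)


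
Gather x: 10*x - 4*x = 6*x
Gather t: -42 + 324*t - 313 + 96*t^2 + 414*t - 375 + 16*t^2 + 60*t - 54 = 112*t^2 + 798*t - 784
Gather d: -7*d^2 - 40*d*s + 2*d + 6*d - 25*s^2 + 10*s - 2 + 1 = -7*d^2 + d*(8 - 40*s) - 25*s^2 + 10*s - 1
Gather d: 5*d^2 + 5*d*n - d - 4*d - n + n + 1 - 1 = 5*d^2 + d*(5*n - 5)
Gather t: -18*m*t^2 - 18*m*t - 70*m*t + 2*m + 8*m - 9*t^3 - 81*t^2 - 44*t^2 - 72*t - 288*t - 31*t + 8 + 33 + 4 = 10*m - 9*t^3 + t^2*(-18*m - 125) + t*(-88*m - 391) + 45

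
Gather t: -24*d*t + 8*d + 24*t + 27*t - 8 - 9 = 8*d + t*(51 - 24*d) - 17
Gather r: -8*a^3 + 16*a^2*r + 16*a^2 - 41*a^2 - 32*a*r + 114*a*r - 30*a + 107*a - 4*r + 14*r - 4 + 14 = -8*a^3 - 25*a^2 + 77*a + r*(16*a^2 + 82*a + 10) + 10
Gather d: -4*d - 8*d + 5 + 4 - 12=-12*d - 3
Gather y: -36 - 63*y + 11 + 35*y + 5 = -28*y - 20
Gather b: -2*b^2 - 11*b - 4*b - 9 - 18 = -2*b^2 - 15*b - 27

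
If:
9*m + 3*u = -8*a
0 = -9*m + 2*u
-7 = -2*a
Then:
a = 7/2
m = -56/45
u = -28/5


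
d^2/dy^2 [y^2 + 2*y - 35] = 2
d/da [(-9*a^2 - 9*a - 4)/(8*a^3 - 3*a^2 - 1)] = 3*(24*a^4 + 48*a^3 + 23*a^2 - 2*a + 3)/(64*a^6 - 48*a^5 + 9*a^4 - 16*a^3 + 6*a^2 + 1)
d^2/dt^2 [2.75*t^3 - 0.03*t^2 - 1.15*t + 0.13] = 16.5*t - 0.06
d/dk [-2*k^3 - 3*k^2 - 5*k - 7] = -6*k^2 - 6*k - 5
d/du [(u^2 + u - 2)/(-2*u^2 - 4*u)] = -1/(2*u^2)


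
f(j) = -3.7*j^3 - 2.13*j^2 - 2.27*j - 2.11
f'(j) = -11.1*j^2 - 4.26*j - 2.27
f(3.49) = -193.26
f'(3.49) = -152.34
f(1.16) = -13.38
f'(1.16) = -22.15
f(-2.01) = 23.89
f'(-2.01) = -38.55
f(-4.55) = 312.65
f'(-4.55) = -212.68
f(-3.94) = 200.07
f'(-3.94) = -157.80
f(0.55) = -4.62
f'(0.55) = -7.97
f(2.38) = -69.46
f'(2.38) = -75.28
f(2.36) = -67.96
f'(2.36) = -74.15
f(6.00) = -891.61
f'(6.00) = -427.43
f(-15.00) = 12040.19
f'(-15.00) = -2435.87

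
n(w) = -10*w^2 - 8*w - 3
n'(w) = -20*w - 8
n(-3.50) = -97.50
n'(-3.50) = 62.00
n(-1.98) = -26.36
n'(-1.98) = 31.60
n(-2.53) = -46.77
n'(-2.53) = 42.60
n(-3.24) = -82.06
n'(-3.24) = 56.80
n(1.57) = -40.21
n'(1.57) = -39.40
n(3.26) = -135.36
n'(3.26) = -73.20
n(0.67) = -12.85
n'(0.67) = -21.40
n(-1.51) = -13.72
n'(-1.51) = 22.20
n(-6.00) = -315.00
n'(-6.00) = 112.00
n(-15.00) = -2133.00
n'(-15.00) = 292.00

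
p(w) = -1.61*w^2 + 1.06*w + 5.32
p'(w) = 1.06 - 3.22*w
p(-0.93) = 2.94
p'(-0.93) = 4.05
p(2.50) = -2.09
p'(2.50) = -6.99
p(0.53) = 5.43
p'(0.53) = -0.65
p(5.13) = -31.61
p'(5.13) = -15.46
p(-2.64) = -8.70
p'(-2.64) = 9.56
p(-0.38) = 4.68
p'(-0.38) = 2.28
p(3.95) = -15.61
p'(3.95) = -11.66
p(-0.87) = 3.18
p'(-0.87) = 3.86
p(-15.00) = -372.83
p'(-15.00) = 49.36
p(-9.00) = -134.63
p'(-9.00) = 30.04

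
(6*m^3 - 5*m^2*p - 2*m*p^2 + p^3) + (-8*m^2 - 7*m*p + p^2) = 6*m^3 - 5*m^2*p - 8*m^2 - 2*m*p^2 - 7*m*p + p^3 + p^2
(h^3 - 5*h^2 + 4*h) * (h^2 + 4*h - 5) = h^5 - h^4 - 21*h^3 + 41*h^2 - 20*h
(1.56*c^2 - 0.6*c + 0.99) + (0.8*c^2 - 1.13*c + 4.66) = 2.36*c^2 - 1.73*c + 5.65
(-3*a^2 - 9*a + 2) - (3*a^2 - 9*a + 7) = -6*a^2 - 5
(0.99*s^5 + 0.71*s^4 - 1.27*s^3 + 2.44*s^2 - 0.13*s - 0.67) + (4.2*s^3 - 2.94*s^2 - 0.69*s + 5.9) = 0.99*s^5 + 0.71*s^4 + 2.93*s^3 - 0.5*s^2 - 0.82*s + 5.23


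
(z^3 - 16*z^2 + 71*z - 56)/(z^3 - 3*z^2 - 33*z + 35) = (z - 8)/(z + 5)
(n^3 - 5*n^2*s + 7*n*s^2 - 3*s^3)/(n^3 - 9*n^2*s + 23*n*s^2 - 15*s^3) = (-n + s)/(-n + 5*s)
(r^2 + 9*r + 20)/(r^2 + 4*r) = (r + 5)/r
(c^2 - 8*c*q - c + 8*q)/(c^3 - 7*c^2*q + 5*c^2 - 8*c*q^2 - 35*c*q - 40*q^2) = (c - 1)/(c^2 + c*q + 5*c + 5*q)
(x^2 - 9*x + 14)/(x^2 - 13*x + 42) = (x - 2)/(x - 6)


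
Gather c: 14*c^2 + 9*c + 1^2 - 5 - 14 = 14*c^2 + 9*c - 18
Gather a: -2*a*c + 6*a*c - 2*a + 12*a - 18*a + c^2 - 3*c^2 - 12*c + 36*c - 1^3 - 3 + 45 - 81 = a*(4*c - 8) - 2*c^2 + 24*c - 40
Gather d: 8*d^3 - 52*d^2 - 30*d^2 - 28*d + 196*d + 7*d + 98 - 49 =8*d^3 - 82*d^2 + 175*d + 49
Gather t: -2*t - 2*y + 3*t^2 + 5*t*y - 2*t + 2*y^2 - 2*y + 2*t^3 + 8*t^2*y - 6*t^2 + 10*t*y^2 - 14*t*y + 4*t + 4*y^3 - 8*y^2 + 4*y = 2*t^3 + t^2*(8*y - 3) + t*(10*y^2 - 9*y) + 4*y^3 - 6*y^2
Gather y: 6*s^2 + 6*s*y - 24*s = 6*s^2 + 6*s*y - 24*s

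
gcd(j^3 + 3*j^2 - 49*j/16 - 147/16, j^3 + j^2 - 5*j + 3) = j + 3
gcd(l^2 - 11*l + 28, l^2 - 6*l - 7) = l - 7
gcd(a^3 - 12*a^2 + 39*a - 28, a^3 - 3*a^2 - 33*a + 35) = a^2 - 8*a + 7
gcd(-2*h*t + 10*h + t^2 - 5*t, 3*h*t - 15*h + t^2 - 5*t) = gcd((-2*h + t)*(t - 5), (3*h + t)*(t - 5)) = t - 5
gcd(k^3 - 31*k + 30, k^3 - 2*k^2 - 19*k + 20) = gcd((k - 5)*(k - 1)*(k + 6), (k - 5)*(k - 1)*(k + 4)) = k^2 - 6*k + 5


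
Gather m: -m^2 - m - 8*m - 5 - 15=-m^2 - 9*m - 20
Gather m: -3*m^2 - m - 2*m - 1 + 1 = -3*m^2 - 3*m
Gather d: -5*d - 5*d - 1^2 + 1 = -10*d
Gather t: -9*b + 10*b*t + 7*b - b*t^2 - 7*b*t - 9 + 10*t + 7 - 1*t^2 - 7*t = -2*b + t^2*(-b - 1) + t*(3*b + 3) - 2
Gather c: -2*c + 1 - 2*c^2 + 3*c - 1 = -2*c^2 + c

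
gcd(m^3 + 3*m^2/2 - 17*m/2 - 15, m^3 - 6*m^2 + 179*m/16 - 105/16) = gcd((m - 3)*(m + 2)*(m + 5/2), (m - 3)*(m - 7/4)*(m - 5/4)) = m - 3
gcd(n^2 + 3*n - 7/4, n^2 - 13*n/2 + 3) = n - 1/2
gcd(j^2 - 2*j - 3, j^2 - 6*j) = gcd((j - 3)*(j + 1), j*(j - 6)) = 1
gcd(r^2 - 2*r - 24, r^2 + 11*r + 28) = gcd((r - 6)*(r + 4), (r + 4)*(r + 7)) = r + 4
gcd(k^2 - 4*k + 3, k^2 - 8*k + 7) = k - 1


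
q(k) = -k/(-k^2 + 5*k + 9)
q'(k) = -k*(2*k - 5)/(-k^2 + 5*k + 9)^2 - 1/(-k^2 + 5*k + 9) = (k^2 - k*(2*k - 5) - 5*k - 9)/(-k^2 + 5*k + 9)^2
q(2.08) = -0.14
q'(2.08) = -0.06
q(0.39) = -0.04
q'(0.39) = -0.08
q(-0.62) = 0.11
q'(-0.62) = -0.31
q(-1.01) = 0.34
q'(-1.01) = -1.17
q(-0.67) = 0.13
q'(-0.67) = -0.35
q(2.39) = -0.16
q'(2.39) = -0.06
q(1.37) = -0.10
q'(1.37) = -0.06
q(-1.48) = -2.51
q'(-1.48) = -32.10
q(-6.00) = -0.11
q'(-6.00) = -0.01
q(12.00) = 0.16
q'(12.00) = -0.03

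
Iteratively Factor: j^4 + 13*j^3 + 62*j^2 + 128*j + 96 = (j + 4)*(j^3 + 9*j^2 + 26*j + 24) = (j + 3)*(j + 4)*(j^2 + 6*j + 8) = (j + 3)*(j + 4)^2*(j + 2)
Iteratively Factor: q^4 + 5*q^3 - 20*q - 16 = (q + 2)*(q^3 + 3*q^2 - 6*q - 8) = (q + 2)*(q + 4)*(q^2 - q - 2) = (q + 1)*(q + 2)*(q + 4)*(q - 2)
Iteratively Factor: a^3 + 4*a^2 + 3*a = (a + 3)*(a^2 + a) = (a + 1)*(a + 3)*(a)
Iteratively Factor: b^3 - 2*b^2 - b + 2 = (b + 1)*(b^2 - 3*b + 2) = (b - 2)*(b + 1)*(b - 1)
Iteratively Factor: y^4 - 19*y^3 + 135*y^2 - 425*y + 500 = (y - 5)*(y^3 - 14*y^2 + 65*y - 100) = (y - 5)^2*(y^2 - 9*y + 20) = (y - 5)^3*(y - 4)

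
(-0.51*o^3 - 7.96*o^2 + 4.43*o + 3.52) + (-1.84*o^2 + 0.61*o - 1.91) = -0.51*o^3 - 9.8*o^2 + 5.04*o + 1.61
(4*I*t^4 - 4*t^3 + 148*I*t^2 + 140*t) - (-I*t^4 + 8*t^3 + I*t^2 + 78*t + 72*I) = 5*I*t^4 - 12*t^3 + 147*I*t^2 + 62*t - 72*I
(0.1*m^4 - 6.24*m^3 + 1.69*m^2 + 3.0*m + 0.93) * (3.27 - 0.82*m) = -0.082*m^5 + 5.4438*m^4 - 21.7906*m^3 + 3.0663*m^2 + 9.0474*m + 3.0411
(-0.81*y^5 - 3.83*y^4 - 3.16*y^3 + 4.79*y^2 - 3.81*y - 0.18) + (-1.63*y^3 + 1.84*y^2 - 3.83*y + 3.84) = -0.81*y^5 - 3.83*y^4 - 4.79*y^3 + 6.63*y^2 - 7.64*y + 3.66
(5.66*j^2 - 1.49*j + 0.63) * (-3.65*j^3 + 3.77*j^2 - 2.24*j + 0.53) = -20.659*j^5 + 26.7767*j^4 - 20.5952*j^3 + 8.7125*j^2 - 2.2009*j + 0.3339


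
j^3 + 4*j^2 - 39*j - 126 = (j - 6)*(j + 3)*(j + 7)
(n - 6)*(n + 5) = n^2 - n - 30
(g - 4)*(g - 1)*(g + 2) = g^3 - 3*g^2 - 6*g + 8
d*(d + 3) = d^2 + 3*d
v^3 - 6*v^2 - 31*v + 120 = (v - 8)*(v - 3)*(v + 5)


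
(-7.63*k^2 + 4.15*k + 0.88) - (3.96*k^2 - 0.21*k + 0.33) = -11.59*k^2 + 4.36*k + 0.55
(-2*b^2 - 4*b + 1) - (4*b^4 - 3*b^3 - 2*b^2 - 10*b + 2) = -4*b^4 + 3*b^3 + 6*b - 1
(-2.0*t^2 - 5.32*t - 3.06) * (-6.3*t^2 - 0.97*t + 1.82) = 12.6*t^4 + 35.456*t^3 + 20.7984*t^2 - 6.7142*t - 5.5692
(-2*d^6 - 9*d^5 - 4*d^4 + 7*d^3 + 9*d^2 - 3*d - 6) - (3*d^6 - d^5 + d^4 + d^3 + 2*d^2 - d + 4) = -5*d^6 - 8*d^5 - 5*d^4 + 6*d^3 + 7*d^2 - 2*d - 10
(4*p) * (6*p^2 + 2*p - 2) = 24*p^3 + 8*p^2 - 8*p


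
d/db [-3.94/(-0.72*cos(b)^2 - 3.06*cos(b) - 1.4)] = (5.6736*cos(b) + 12.0564)*sin(b)/(0.72*cos(b)^2 + 3.06*cos(b) + 1.4)^2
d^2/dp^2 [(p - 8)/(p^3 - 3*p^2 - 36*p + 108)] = 6*(3*(p - 8)*(-p^2 + 2*p + 12)^2 + (-p^2 + 2*p - (p - 8)*(p - 1) + 12)*(p^3 - 3*p^2 - 36*p + 108))/(p^3 - 3*p^2 - 36*p + 108)^3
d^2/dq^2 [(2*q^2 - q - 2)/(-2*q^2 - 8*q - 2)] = 3*(3*q^3 + 4*q^2 + 7*q + 8)/(q^6 + 12*q^5 + 51*q^4 + 88*q^3 + 51*q^2 + 12*q + 1)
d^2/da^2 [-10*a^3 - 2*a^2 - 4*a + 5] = -60*a - 4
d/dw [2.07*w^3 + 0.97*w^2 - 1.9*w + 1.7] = 6.21*w^2 + 1.94*w - 1.9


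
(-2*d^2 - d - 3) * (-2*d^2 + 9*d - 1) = 4*d^4 - 16*d^3 - d^2 - 26*d + 3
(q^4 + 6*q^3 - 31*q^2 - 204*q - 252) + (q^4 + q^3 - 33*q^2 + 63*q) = 2*q^4 + 7*q^3 - 64*q^2 - 141*q - 252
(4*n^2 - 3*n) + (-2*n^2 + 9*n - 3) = 2*n^2 + 6*n - 3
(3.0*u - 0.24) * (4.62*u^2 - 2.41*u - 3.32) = 13.86*u^3 - 8.3388*u^2 - 9.3816*u + 0.7968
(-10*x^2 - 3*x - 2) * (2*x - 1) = -20*x^3 + 4*x^2 - x + 2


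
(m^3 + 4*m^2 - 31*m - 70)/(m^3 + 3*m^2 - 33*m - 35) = (m + 2)/(m + 1)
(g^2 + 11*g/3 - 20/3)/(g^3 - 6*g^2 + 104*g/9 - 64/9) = 3*(g + 5)/(3*g^2 - 14*g + 16)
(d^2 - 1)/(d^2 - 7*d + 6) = (d + 1)/(d - 6)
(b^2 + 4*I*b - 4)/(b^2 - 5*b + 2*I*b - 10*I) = (b + 2*I)/(b - 5)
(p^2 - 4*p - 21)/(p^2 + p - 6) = (p - 7)/(p - 2)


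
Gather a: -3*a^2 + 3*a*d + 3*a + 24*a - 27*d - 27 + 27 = -3*a^2 + a*(3*d + 27) - 27*d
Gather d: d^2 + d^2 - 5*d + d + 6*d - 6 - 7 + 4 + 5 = 2*d^2 + 2*d - 4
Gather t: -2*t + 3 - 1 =2 - 2*t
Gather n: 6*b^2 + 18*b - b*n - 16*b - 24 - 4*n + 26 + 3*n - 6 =6*b^2 + 2*b + n*(-b - 1) - 4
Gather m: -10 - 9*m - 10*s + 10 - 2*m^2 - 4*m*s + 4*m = -2*m^2 + m*(-4*s - 5) - 10*s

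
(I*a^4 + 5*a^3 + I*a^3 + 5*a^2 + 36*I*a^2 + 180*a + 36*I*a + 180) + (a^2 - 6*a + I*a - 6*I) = I*a^4 + 5*a^3 + I*a^3 + 6*a^2 + 36*I*a^2 + 174*a + 37*I*a + 180 - 6*I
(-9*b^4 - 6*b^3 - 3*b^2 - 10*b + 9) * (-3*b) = 27*b^5 + 18*b^4 + 9*b^3 + 30*b^2 - 27*b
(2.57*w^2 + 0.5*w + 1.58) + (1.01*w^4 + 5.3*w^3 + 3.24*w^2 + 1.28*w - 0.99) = 1.01*w^4 + 5.3*w^3 + 5.81*w^2 + 1.78*w + 0.59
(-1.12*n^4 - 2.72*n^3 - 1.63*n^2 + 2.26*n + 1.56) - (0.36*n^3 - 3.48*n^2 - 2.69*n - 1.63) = -1.12*n^4 - 3.08*n^3 + 1.85*n^2 + 4.95*n + 3.19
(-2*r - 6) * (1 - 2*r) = 4*r^2 + 10*r - 6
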